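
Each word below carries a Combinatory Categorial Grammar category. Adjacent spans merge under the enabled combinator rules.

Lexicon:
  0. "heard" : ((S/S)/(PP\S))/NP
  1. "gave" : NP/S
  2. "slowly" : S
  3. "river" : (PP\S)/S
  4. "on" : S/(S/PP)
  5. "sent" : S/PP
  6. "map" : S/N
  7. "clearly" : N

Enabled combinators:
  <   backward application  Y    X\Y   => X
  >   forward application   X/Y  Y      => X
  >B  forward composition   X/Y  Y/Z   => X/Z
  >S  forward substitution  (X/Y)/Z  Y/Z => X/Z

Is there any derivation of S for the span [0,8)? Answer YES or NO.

[0,8] S   >
  [0,7] S/N   >B
    [0,6] S/S   >
      [0,3] (S/S)/(PP\S)   >
        [0,1] "heard" : ((S/S)/(PP\S))/NP
        [1,3] NP   >
          [1,2] "gave" : NP/S
          [2,3] "slowly" : S
      [3,6] PP\S   >
        [3,4] "river" : (PP\S)/S
        [4,6] S   >
          [4,5] "on" : S/(S/PP)
          [5,6] "sent" : S/PP
    [6,7] "map" : S/N
  [7,8] "clearly" : N

YES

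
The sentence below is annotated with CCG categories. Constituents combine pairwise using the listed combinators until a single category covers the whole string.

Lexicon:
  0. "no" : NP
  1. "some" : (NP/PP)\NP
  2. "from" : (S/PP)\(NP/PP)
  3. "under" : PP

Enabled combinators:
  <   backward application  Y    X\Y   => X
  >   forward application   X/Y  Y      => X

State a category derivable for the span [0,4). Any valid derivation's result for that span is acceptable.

[0,4] S   >
  [0,3] S/PP   <
    [0,2] NP/PP   <
      [0,1] "no" : NP
      [1,2] "some" : (NP/PP)\NP
    [2,3] "from" : (S/PP)\(NP/PP)
  [3,4] "under" : PP

S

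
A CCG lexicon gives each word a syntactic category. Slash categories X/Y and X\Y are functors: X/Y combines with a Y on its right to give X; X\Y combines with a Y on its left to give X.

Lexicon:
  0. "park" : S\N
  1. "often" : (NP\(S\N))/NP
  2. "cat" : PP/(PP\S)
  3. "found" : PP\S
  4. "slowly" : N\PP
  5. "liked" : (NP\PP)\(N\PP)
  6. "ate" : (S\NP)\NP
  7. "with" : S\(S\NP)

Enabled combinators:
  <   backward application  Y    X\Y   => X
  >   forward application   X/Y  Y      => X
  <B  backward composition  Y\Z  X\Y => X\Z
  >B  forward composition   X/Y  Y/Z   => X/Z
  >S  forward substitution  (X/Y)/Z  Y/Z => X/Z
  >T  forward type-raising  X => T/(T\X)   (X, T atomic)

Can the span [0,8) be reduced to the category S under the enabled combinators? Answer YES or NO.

YES

[0,8] S   <
  [0,7] S\NP   <
    [0,6] NP   <
      [0,1] "park" : S\N
      [1,6] NP\(S\N)   >
        [1,2] "often" : (NP\(S\N))/NP
        [2,6] NP   <
          [2,4] PP   >
            [2,3] "cat" : PP/(PP\S)
            [3,4] "found" : PP\S
          [4,6] NP\PP   <
            [4,5] "slowly" : N\PP
            [5,6] "liked" : (NP\PP)\(N\PP)
    [6,7] "ate" : (S\NP)\NP
  [7,8] "with" : S\(S\NP)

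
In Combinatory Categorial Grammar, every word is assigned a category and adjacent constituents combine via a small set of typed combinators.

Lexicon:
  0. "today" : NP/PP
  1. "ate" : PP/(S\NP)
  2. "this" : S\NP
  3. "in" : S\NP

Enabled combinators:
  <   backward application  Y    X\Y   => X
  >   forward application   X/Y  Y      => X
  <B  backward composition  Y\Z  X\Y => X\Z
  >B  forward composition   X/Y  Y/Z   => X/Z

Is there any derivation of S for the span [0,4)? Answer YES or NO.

YES

[0,4] S   <
  [0,3] NP   >
    [0,1] "today" : NP/PP
    [1,3] PP   >
      [1,2] "ate" : PP/(S\NP)
      [2,3] "this" : S\NP
  [3,4] "in" : S\NP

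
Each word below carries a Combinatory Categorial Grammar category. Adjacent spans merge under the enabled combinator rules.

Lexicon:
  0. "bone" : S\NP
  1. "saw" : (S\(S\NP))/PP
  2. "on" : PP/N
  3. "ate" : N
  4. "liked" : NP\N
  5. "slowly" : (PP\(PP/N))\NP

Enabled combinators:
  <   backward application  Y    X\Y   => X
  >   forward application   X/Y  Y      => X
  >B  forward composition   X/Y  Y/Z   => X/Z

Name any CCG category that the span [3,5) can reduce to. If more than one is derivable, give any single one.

[0,6] S   <
  [0,1] "bone" : S\NP
  [1,6] S\(S\NP)   >
    [1,2] "saw" : (S\(S\NP))/PP
    [2,6] PP   <
      [2,3] "on" : PP/N
      [3,6] PP\(PP/N)   <
        [3,5] NP   <
          [3,4] "ate" : N
          [4,5] "liked" : NP\N
        [5,6] "slowly" : (PP\(PP/N))\NP

NP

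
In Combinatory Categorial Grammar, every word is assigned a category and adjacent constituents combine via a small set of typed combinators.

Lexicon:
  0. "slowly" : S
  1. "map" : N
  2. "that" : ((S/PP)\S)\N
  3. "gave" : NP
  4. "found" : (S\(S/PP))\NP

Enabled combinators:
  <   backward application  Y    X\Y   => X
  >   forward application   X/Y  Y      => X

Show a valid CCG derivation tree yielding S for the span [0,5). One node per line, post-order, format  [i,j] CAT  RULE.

[0,5] S   <
  [0,3] S/PP   <
    [0,1] "slowly" : S
    [1,3] (S/PP)\S   <
      [1,2] "map" : N
      [2,3] "that" : ((S/PP)\S)\N
  [3,5] S\(S/PP)   <
    [3,4] "gave" : NP
    [4,5] "found" : (S\(S/PP))\NP

[0,1] S  lex  "slowly"
[1,2] N  lex  "map"
[2,3] ((S/PP)\S)\N  lex  "that"
[1,3] (S/PP)\S  <  k=2
[0,3] S/PP  <  k=1
[3,4] NP  lex  "gave"
[4,5] (S\(S/PP))\NP  lex  "found"
[3,5] S\(S/PP)  <  k=4
[0,5] S  <  k=3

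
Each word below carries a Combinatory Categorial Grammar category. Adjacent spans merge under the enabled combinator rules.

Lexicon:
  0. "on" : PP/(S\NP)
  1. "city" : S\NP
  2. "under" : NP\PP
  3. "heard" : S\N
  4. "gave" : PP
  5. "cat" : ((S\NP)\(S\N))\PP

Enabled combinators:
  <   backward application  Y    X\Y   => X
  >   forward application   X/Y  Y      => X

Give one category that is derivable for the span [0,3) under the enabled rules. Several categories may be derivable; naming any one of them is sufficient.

NP

[0,6] S   <
  [0,3] NP   <
    [0,2] PP   >
      [0,1] "on" : PP/(S\NP)
      [1,2] "city" : S\NP
    [2,3] "under" : NP\PP
  [3,6] S\NP   <
    [3,4] "heard" : S\N
    [4,6] (S\NP)\(S\N)   <
      [4,5] "gave" : PP
      [5,6] "cat" : ((S\NP)\(S\N))\PP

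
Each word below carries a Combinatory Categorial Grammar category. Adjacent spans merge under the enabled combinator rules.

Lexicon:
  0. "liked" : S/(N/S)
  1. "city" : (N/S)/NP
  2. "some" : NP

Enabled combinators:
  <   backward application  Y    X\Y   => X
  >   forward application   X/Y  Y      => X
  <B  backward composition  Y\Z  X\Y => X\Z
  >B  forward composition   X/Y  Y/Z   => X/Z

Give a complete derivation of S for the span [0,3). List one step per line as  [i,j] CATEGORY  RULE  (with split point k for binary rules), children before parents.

[0,3] S   >
  [0,2] S/NP   >B
    [0,1] "liked" : S/(N/S)
    [1,2] "city" : (N/S)/NP
  [2,3] "some" : NP

[0,1] S/(N/S)  lex  "liked"
[1,2] (N/S)/NP  lex  "city"
[0,2] S/NP  >B  k=1
[2,3] NP  lex  "some"
[0,3] S  >  k=2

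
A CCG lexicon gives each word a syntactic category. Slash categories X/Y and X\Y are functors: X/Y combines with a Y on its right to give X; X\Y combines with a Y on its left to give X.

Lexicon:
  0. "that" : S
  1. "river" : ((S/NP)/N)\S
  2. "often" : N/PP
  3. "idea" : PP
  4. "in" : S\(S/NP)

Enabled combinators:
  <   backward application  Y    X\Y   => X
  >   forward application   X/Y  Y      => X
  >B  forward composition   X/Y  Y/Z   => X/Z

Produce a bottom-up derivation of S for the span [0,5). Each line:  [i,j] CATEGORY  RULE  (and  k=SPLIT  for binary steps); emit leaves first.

[0,5] S   <
  [0,4] S/NP   >
    [0,2] (S/NP)/N   <
      [0,1] "that" : S
      [1,2] "river" : ((S/NP)/N)\S
    [2,4] N   >
      [2,3] "often" : N/PP
      [3,4] "idea" : PP
  [4,5] "in" : S\(S/NP)

[0,1] S  lex  "that"
[1,2] ((S/NP)/N)\S  lex  "river"
[0,2] (S/NP)/N  <  k=1
[2,3] N/PP  lex  "often"
[3,4] PP  lex  "idea"
[2,4] N  >  k=3
[0,4] S/NP  >  k=2
[4,5] S\(S/NP)  lex  "in"
[0,5] S  <  k=4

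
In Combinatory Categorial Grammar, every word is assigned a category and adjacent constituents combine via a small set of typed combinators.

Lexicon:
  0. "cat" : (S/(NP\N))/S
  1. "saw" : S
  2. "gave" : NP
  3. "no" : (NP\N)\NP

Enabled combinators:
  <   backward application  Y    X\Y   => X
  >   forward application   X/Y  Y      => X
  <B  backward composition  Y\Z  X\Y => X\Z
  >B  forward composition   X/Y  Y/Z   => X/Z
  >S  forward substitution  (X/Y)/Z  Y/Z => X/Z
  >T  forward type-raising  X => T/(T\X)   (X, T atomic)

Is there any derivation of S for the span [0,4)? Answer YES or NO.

YES

[0,4] S   >
  [0,2] S/(NP\N)   >
    [0,1] "cat" : (S/(NP\N))/S
    [1,2] "saw" : S
  [2,4] NP\N   <
    [2,3] "gave" : NP
    [3,4] "no" : (NP\N)\NP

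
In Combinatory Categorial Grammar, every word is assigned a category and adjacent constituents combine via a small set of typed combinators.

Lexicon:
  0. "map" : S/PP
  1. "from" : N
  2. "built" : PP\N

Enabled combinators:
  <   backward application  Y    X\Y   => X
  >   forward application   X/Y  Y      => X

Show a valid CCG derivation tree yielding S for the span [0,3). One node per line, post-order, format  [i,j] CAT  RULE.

[0,3] S   >
  [0,1] "map" : S/PP
  [1,3] PP   <
    [1,2] "from" : N
    [2,3] "built" : PP\N

[0,1] S/PP  lex  "map"
[1,2] N  lex  "from"
[2,3] PP\N  lex  "built"
[1,3] PP  <  k=2
[0,3] S  >  k=1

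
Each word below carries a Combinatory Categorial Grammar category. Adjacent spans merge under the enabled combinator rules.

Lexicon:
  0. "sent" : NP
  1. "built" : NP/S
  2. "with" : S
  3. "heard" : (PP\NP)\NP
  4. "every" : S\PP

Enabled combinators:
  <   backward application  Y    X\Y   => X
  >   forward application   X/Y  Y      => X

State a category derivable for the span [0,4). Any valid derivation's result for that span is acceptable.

[0,5] S   <
  [0,4] PP   <
    [0,1] "sent" : NP
    [1,4] PP\NP   <
      [1,3] NP   >
        [1,2] "built" : NP/S
        [2,3] "with" : S
      [3,4] "heard" : (PP\NP)\NP
  [4,5] "every" : S\PP

PP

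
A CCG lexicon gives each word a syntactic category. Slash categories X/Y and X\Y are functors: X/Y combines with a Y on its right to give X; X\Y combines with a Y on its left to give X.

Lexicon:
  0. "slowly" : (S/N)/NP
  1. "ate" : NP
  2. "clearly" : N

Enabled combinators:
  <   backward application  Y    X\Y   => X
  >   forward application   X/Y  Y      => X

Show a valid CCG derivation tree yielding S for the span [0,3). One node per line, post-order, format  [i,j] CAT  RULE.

[0,1] (S/N)/NP  lex  "slowly"
[1,2] NP  lex  "ate"
[0,2] S/N  >  k=1
[2,3] N  lex  "clearly"
[0,3] S  >  k=2

[0,3] S   >
  [0,2] S/N   >
    [0,1] "slowly" : (S/N)/NP
    [1,2] "ate" : NP
  [2,3] "clearly" : N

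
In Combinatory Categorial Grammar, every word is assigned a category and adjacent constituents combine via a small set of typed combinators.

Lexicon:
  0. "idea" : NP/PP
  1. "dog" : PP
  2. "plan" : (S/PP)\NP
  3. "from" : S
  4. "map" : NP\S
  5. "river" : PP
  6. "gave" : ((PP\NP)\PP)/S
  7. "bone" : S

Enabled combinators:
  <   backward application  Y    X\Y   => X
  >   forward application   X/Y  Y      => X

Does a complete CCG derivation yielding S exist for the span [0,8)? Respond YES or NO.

[0,8] S   >
  [0,3] S/PP   <
    [0,2] NP   >
      [0,1] "idea" : NP/PP
      [1,2] "dog" : PP
    [2,3] "plan" : (S/PP)\NP
  [3,8] PP   <
    [3,5] NP   <
      [3,4] "from" : S
      [4,5] "map" : NP\S
    [5,8] PP\NP   <
      [5,6] "river" : PP
      [6,8] (PP\NP)\PP   >
        [6,7] "gave" : ((PP\NP)\PP)/S
        [7,8] "bone" : S

YES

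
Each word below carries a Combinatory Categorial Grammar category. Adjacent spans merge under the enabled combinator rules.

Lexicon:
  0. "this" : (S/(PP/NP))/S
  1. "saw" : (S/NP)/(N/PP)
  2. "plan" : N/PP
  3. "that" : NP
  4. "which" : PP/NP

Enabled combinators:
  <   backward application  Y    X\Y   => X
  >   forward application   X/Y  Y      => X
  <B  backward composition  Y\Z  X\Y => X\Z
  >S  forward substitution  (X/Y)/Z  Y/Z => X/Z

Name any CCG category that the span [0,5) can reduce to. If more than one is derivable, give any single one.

[0,5] S   >
  [0,4] S/(PP/NP)   >
    [0,1] "this" : (S/(PP/NP))/S
    [1,4] S   >
      [1,3] S/NP   >
        [1,2] "saw" : (S/NP)/(N/PP)
        [2,3] "plan" : N/PP
      [3,4] "that" : NP
  [4,5] "which" : PP/NP

S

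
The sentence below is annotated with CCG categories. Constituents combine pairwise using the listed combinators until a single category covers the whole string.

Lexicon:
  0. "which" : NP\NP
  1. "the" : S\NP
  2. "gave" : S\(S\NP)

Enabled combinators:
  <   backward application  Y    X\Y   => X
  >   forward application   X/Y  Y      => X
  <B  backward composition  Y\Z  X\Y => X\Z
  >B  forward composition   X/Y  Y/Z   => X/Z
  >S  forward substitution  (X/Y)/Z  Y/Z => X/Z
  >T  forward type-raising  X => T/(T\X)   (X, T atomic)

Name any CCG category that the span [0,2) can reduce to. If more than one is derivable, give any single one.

S\NP

[0,3] S   <
  [0,2] S\NP   <B
    [0,1] "which" : NP\NP
    [1,2] "the" : S\NP
  [2,3] "gave" : S\(S\NP)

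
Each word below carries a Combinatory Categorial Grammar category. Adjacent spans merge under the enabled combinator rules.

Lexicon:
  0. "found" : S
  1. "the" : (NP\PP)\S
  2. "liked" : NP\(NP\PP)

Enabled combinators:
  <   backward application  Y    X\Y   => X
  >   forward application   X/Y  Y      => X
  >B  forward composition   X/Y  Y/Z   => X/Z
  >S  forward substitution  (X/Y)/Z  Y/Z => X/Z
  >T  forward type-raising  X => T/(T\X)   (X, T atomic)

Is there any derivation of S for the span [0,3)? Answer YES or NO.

S (NP\PP)\S NP\(NP\PP)
CKY chart[0,3] = {N/(N\NP), NP, NP/(NP\NP), PP/(PP\NP), S/(S\NP)}; S ∉ chart

NO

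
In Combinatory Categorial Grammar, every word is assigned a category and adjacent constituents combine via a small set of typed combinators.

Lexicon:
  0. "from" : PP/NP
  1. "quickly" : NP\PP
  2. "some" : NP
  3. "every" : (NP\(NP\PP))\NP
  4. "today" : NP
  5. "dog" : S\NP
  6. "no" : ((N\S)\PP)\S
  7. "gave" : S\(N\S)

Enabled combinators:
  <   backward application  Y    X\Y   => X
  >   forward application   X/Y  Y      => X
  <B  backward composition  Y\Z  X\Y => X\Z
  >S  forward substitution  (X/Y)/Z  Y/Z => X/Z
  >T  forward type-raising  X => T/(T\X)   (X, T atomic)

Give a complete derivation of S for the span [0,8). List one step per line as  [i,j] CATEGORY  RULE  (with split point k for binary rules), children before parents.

[0,8] S   <
  [0,7] N\S   <
    [0,4] PP   >
      [0,1] "from" : PP/NP
      [1,4] NP   <
        [1,2] "quickly" : NP\PP
        [2,4] NP\(NP\PP)   <
          [2,3] "some" : NP
          [3,4] "every" : (NP\(NP\PP))\NP
    [4,7] (N\S)\PP   <
      [4,6] S   >
        [4,5] S/(S\NP)   >T
          [4,5] "today" : NP
        [5,6] "dog" : S\NP
      [6,7] "no" : ((N\S)\PP)\S
  [7,8] "gave" : S\(N\S)

[0,1] PP/NP  lex  "from"
[1,2] NP\PP  lex  "quickly"
[2,3] NP  lex  "some"
[3,4] (NP\(NP\PP))\NP  lex  "every"
[2,4] NP\(NP\PP)  <  k=3
[1,4] NP  <  k=2
[0,4] PP  >  k=1
[4,5] NP  lex  "today"
[4,5] S/(S\NP)  >T
[5,6] S\NP  lex  "dog"
[4,6] S  >  k=5
[6,7] ((N\S)\PP)\S  lex  "no"
[4,7] (N\S)\PP  <  k=6
[0,7] N\S  <  k=4
[7,8] S\(N\S)  lex  "gave"
[0,8] S  <  k=7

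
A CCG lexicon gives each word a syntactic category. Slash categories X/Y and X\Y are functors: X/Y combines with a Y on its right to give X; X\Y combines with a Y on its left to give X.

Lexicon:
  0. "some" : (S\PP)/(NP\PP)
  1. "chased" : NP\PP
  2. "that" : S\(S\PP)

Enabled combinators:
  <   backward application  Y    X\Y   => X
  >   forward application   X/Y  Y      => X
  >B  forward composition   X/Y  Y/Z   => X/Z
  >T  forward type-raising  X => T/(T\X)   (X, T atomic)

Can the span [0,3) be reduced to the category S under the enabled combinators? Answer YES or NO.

[0,3] S   <
  [0,2] S\PP   >
    [0,1] "some" : (S\PP)/(NP\PP)
    [1,2] "chased" : NP\PP
  [2,3] "that" : S\(S\PP)

YES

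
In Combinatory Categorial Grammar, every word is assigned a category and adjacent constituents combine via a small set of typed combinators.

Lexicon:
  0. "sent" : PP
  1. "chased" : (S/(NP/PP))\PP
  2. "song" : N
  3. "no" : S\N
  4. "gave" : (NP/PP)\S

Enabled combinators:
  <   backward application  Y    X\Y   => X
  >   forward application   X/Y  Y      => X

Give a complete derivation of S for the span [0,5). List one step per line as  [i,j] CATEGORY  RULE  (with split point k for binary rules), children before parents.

[0,5] S   >
  [0,2] S/(NP/PP)   <
    [0,1] "sent" : PP
    [1,2] "chased" : (S/(NP/PP))\PP
  [2,5] NP/PP   <
    [2,4] S   <
      [2,3] "song" : N
      [3,4] "no" : S\N
    [4,5] "gave" : (NP/PP)\S

[0,1] PP  lex  "sent"
[1,2] (S/(NP/PP))\PP  lex  "chased"
[0,2] S/(NP/PP)  <  k=1
[2,3] N  lex  "song"
[3,4] S\N  lex  "no"
[2,4] S  <  k=3
[4,5] (NP/PP)\S  lex  "gave"
[2,5] NP/PP  <  k=4
[0,5] S  >  k=2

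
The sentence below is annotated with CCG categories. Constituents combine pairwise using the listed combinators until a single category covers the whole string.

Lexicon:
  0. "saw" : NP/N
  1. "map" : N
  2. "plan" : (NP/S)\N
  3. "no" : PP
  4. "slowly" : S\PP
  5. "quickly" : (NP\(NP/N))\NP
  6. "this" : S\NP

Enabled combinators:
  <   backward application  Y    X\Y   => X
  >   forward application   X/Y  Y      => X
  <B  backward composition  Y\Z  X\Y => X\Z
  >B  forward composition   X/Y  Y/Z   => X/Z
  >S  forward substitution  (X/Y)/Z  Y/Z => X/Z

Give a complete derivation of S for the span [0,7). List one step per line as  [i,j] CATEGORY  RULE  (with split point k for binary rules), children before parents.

[0,1] NP/N  lex  "saw"
[1,2] N  lex  "map"
[2,3] (NP/S)\N  lex  "plan"
[1,3] NP/S  <  k=2
[3,4] PP  lex  "no"
[4,5] S\PP  lex  "slowly"
[3,5] S  <  k=4
[1,5] NP  >  k=3
[5,6] (NP\(NP/N))\NP  lex  "quickly"
[1,6] NP\(NP/N)  <  k=5
[0,6] NP  <  k=1
[6,7] S\NP  lex  "this"
[0,7] S  <  k=6

[0,7] S   <
  [0,6] NP   <
    [0,1] "saw" : NP/N
    [1,6] NP\(NP/N)   <
      [1,5] NP   >
        [1,3] NP/S   <
          [1,2] "map" : N
          [2,3] "plan" : (NP/S)\N
        [3,5] S   <
          [3,4] "no" : PP
          [4,5] "slowly" : S\PP
      [5,6] "quickly" : (NP\(NP/N))\NP
  [6,7] "this" : S\NP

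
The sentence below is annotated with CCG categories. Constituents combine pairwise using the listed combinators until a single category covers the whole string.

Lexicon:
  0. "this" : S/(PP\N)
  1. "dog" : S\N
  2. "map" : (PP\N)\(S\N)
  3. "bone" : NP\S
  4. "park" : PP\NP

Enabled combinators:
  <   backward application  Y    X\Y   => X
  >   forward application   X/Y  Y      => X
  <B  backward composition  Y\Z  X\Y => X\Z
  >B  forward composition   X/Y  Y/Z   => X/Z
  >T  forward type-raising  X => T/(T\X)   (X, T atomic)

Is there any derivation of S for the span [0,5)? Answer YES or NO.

S/(PP\N) S\N (PP\N)\(S\N) NP\S PP\NP
CKY chart[0,5] = {N/(N\PP), NP/(NP\PP), PP, PP/(PP\PP), S/(S\PP)}; S ∉ chart

NO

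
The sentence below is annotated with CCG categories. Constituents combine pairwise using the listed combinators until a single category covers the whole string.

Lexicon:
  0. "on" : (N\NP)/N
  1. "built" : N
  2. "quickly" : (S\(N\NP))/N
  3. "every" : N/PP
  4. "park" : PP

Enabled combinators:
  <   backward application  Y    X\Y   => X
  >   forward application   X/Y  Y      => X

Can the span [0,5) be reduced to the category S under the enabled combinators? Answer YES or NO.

YES

[0,5] S   <
  [0,2] N\NP   >
    [0,1] "on" : (N\NP)/N
    [1,2] "built" : N
  [2,5] S\(N\NP)   >
    [2,3] "quickly" : (S\(N\NP))/N
    [3,5] N   >
      [3,4] "every" : N/PP
      [4,5] "park" : PP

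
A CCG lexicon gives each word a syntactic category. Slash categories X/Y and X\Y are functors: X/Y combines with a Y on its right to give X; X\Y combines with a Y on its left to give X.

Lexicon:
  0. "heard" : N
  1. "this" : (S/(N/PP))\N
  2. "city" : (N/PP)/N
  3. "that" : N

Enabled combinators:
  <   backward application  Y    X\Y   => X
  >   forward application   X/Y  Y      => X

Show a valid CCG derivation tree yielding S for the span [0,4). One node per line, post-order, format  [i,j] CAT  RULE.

[0,4] S   >
  [0,2] S/(N/PP)   <
    [0,1] "heard" : N
    [1,2] "this" : (S/(N/PP))\N
  [2,4] N/PP   >
    [2,3] "city" : (N/PP)/N
    [3,4] "that" : N

[0,1] N  lex  "heard"
[1,2] (S/(N/PP))\N  lex  "this"
[0,2] S/(N/PP)  <  k=1
[2,3] (N/PP)/N  lex  "city"
[3,4] N  lex  "that"
[2,4] N/PP  >  k=3
[0,4] S  >  k=2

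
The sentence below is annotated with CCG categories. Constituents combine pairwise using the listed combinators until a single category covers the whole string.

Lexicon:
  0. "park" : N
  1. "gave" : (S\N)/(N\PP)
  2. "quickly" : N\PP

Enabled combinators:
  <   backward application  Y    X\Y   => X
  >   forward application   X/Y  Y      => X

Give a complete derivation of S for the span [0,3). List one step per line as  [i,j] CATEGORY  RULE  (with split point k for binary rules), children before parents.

[0,3] S   <
  [0,1] "park" : N
  [1,3] S\N   >
    [1,2] "gave" : (S\N)/(N\PP)
    [2,3] "quickly" : N\PP

[0,1] N  lex  "park"
[1,2] (S\N)/(N\PP)  lex  "gave"
[2,3] N\PP  lex  "quickly"
[1,3] S\N  >  k=2
[0,3] S  <  k=1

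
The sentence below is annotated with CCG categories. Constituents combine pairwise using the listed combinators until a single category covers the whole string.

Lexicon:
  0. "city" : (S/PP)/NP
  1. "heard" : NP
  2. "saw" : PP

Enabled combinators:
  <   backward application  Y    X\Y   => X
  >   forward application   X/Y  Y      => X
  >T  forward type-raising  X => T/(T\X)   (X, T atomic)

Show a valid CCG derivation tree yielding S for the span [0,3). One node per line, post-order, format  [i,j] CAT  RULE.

[0,3] S   >
  [0,2] S/PP   >
    [0,1] "city" : (S/PP)/NP
    [1,2] "heard" : NP
  [2,3] "saw" : PP

[0,1] (S/PP)/NP  lex  "city"
[1,2] NP  lex  "heard"
[0,2] S/PP  >  k=1
[2,3] PP  lex  "saw"
[0,3] S  >  k=2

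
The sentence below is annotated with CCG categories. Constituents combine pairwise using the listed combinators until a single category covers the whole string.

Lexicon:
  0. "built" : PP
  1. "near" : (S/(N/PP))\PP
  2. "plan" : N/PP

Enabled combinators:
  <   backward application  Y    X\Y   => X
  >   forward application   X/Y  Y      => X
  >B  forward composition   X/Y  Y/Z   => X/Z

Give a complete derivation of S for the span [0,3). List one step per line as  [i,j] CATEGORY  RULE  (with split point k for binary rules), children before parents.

[0,1] PP  lex  "built"
[1,2] (S/(N/PP))\PP  lex  "near"
[0,2] S/(N/PP)  <  k=1
[2,3] N/PP  lex  "plan"
[0,3] S  >  k=2

[0,3] S   >
  [0,2] S/(N/PP)   <
    [0,1] "built" : PP
    [1,2] "near" : (S/(N/PP))\PP
  [2,3] "plan" : N/PP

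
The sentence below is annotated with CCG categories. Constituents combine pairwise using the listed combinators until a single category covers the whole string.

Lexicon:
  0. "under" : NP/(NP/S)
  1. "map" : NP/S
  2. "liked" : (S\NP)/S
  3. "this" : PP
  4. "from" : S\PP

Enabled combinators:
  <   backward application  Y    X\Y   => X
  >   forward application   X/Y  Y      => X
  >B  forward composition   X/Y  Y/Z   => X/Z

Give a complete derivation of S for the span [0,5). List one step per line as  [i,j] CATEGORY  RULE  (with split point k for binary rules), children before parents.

[0,5] S   <
  [0,2] NP   >
    [0,1] "under" : NP/(NP/S)
    [1,2] "map" : NP/S
  [2,5] S\NP   >
    [2,3] "liked" : (S\NP)/S
    [3,5] S   <
      [3,4] "this" : PP
      [4,5] "from" : S\PP

[0,1] NP/(NP/S)  lex  "under"
[1,2] NP/S  lex  "map"
[0,2] NP  >  k=1
[2,3] (S\NP)/S  lex  "liked"
[3,4] PP  lex  "this"
[4,5] S\PP  lex  "from"
[3,5] S  <  k=4
[2,5] S\NP  >  k=3
[0,5] S  <  k=2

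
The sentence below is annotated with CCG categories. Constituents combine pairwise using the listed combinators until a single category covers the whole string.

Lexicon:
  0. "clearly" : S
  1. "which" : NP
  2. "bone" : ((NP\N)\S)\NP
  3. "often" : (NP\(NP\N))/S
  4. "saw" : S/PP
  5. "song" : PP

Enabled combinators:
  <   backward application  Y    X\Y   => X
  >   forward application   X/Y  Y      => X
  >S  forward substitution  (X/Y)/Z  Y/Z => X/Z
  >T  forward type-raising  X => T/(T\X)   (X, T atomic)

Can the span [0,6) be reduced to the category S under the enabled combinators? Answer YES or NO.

S NP ((NP\N)\S)\NP (NP\(NP\N))/S S/PP PP
CKY chart[0,6] = {N/(N\NP), NP, NP/(NP\NP), PP/(PP\NP), S/(S\NP)}; S ∉ chart

NO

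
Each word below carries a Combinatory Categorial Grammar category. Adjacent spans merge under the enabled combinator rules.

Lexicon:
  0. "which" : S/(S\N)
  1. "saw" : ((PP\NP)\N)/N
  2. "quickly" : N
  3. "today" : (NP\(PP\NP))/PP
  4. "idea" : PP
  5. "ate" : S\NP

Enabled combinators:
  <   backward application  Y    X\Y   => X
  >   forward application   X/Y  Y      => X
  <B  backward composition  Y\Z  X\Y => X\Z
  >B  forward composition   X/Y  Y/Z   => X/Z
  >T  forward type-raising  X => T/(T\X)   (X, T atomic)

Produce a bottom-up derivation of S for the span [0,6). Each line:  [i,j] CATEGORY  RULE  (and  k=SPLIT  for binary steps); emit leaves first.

[0,6] S   >
  [0,1] "which" : S/(S\N)
  [1,6] S\N   <B
    [1,5] NP\N   <B
      [1,3] (PP\NP)\N   >
        [1,2] "saw" : ((PP\NP)\N)/N
        [2,3] "quickly" : N
      [3,5] NP\(PP\NP)   >
        [3,4] "today" : (NP\(PP\NP))/PP
        [4,5] "idea" : PP
    [5,6] "ate" : S\NP

[0,1] S/(S\N)  lex  "which"
[1,2] ((PP\NP)\N)/N  lex  "saw"
[2,3] N  lex  "quickly"
[1,3] (PP\NP)\N  >  k=2
[3,4] (NP\(PP\NP))/PP  lex  "today"
[4,5] PP  lex  "idea"
[3,5] NP\(PP\NP)  >  k=4
[1,5] NP\N  <B  k=3
[5,6] S\NP  lex  "ate"
[1,6] S\N  <B  k=5
[0,6] S  >  k=1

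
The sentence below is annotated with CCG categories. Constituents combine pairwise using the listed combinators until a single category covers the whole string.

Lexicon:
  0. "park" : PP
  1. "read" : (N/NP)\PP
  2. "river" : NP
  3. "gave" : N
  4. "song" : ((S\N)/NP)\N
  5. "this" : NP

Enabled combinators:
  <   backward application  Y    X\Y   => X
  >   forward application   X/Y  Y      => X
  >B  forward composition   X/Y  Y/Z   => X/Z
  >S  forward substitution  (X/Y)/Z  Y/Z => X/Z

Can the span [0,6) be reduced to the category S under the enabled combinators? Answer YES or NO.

YES

[0,6] S   <
  [0,3] N   >
    [0,2] N/NP   <
      [0,1] "park" : PP
      [1,2] "read" : (N/NP)\PP
    [2,3] "river" : NP
  [3,6] S\N   >
    [3,5] (S\N)/NP   <
      [3,4] "gave" : N
      [4,5] "song" : ((S\N)/NP)\N
    [5,6] "this" : NP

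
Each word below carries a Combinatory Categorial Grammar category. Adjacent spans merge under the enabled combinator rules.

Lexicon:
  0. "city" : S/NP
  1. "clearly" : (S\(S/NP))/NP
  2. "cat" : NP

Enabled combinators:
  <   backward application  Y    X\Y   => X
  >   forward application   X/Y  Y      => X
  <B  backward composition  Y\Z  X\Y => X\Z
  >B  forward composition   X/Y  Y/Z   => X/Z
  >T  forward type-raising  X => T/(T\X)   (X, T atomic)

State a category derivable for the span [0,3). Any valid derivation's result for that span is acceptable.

S

[0,3] S   <
  [0,1] "city" : S/NP
  [1,3] S\(S/NP)   >
    [1,2] "clearly" : (S\(S/NP))/NP
    [2,3] "cat" : NP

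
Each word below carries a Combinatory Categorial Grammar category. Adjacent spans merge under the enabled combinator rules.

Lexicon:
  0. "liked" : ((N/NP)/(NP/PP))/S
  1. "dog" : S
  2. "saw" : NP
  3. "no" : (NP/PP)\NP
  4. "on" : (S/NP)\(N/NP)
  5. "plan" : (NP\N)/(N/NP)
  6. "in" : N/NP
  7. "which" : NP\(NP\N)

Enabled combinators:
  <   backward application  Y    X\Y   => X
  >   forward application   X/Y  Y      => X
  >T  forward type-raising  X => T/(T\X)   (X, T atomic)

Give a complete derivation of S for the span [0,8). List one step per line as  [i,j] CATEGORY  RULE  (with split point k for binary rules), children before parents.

[0,1] ((N/NP)/(NP/PP))/S  lex  "liked"
[1,2] S  lex  "dog"
[0,2] (N/NP)/(NP/PP)  >  k=1
[2,3] NP  lex  "saw"
[3,4] (NP/PP)\NP  lex  "no"
[2,4] NP/PP  <  k=3
[0,4] N/NP  >  k=2
[4,5] (S/NP)\(N/NP)  lex  "on"
[0,5] S/NP  <  k=4
[5,6] (NP\N)/(N/NP)  lex  "plan"
[6,7] N/NP  lex  "in"
[5,7] NP\N  >  k=6
[7,8] NP\(NP\N)  lex  "which"
[5,8] NP  <  k=7
[0,8] S  >  k=5

[0,8] S   >
  [0,5] S/NP   <
    [0,4] N/NP   >
      [0,2] (N/NP)/(NP/PP)   >
        [0,1] "liked" : ((N/NP)/(NP/PP))/S
        [1,2] "dog" : S
      [2,4] NP/PP   <
        [2,3] "saw" : NP
        [3,4] "no" : (NP/PP)\NP
    [4,5] "on" : (S/NP)\(N/NP)
  [5,8] NP   <
    [5,7] NP\N   >
      [5,6] "plan" : (NP\N)/(N/NP)
      [6,7] "in" : N/NP
    [7,8] "which" : NP\(NP\N)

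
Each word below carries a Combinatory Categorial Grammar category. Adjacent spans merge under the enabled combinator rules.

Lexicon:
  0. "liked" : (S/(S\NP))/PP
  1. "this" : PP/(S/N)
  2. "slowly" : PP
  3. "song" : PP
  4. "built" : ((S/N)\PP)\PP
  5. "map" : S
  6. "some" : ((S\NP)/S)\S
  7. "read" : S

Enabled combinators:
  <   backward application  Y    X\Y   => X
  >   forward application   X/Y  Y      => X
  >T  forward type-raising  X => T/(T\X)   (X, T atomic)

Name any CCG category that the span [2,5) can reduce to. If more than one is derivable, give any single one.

S/N

[0,8] S   >
  [0,5] S/(S\NP)   >
    [0,1] "liked" : (S/(S\NP))/PP
    [1,5] PP   >
      [1,2] "this" : PP/(S/N)
      [2,5] S/N   <
        [2,3] "slowly" : PP
        [3,5] (S/N)\PP   <
          [3,4] "song" : PP
          [4,5] "built" : ((S/N)\PP)\PP
  [5,8] S\NP   >
    [5,7] (S\NP)/S   <
      [5,6] "map" : S
      [6,7] "some" : ((S\NP)/S)\S
    [7,8] "read" : S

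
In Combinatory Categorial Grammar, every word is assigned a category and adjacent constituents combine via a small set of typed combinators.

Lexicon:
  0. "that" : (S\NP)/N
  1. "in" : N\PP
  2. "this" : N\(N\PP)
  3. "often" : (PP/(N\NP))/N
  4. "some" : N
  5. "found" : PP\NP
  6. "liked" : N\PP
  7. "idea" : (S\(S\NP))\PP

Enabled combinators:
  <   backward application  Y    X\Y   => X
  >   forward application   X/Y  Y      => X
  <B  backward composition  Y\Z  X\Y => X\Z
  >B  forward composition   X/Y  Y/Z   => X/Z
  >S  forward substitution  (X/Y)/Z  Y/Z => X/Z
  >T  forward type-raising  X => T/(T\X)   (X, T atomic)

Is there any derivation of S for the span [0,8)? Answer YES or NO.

YES

[0,8] S   <
  [0,3] S\NP   >
    [0,1] "that" : (S\NP)/N
    [1,3] N   <
      [1,2] "in" : N\PP
      [2,3] "this" : N\(N\PP)
  [3,8] S\(S\NP)   <
    [3,7] PP   >
      [3,5] PP/(N\NP)   >
        [3,4] "often" : (PP/(N\NP))/N
        [4,5] "some" : N
      [5,7] N\NP   <B
        [5,6] "found" : PP\NP
        [6,7] "liked" : N\PP
    [7,8] "idea" : (S\(S\NP))\PP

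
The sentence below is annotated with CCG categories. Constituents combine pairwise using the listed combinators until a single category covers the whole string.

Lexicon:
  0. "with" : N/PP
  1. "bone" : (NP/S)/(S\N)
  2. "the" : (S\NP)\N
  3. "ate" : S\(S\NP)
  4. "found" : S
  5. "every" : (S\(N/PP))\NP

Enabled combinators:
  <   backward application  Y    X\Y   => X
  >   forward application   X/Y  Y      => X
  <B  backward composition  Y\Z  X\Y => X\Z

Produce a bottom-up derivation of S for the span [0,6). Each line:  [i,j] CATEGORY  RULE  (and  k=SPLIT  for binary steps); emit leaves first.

[0,6] S   <
  [0,1] "with" : N/PP
  [1,6] S\(N/PP)   <
    [1,5] NP   >
      [1,4] NP/S   >
        [1,2] "bone" : (NP/S)/(S\N)
        [2,4] S\N   <B
          [2,3] "the" : (S\NP)\N
          [3,4] "ate" : S\(S\NP)
      [4,5] "found" : S
    [5,6] "every" : (S\(N/PP))\NP

[0,1] N/PP  lex  "with"
[1,2] (NP/S)/(S\N)  lex  "bone"
[2,3] (S\NP)\N  lex  "the"
[3,4] S\(S\NP)  lex  "ate"
[2,4] S\N  <B  k=3
[1,4] NP/S  >  k=2
[4,5] S  lex  "found"
[1,5] NP  >  k=4
[5,6] (S\(N/PP))\NP  lex  "every"
[1,6] S\(N/PP)  <  k=5
[0,6] S  <  k=1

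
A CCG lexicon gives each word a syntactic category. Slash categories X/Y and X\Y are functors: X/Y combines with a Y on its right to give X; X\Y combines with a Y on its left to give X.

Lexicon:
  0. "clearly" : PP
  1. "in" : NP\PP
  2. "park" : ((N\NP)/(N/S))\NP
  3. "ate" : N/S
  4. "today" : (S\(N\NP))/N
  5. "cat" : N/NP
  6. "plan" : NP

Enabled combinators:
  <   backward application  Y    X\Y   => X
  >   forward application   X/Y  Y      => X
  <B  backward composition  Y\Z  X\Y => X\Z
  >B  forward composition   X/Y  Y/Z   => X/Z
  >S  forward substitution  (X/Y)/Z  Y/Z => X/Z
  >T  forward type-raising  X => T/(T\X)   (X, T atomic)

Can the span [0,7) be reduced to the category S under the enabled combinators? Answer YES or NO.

[0,7] S   <
  [0,4] N\NP   >
    [0,3] (N\NP)/(N/S)   <
      [0,2] NP   <
        [0,1] "clearly" : PP
        [1,2] "in" : NP\PP
      [2,3] "park" : ((N\NP)/(N/S))\NP
    [3,4] "ate" : N/S
  [4,7] S\(N\NP)   >
    [4,5] "today" : (S\(N\NP))/N
    [5,7] N   >
      [5,6] "cat" : N/NP
      [6,7] "plan" : NP

YES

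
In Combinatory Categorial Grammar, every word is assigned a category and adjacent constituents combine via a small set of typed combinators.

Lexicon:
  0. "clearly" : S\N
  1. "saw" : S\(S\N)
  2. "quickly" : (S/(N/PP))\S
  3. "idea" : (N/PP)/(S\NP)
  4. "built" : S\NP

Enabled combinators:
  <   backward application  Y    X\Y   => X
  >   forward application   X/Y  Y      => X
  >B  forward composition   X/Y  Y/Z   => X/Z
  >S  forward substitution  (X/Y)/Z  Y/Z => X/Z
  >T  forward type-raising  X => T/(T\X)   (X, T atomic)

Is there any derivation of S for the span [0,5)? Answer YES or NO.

[0,5] S   >
  [0,3] S/(N/PP)   <
    [0,2] S   <
      [0,1] "clearly" : S\N
      [1,2] "saw" : S\(S\N)
    [2,3] "quickly" : (S/(N/PP))\S
  [3,5] N/PP   >
    [3,4] "idea" : (N/PP)/(S\NP)
    [4,5] "built" : S\NP

YES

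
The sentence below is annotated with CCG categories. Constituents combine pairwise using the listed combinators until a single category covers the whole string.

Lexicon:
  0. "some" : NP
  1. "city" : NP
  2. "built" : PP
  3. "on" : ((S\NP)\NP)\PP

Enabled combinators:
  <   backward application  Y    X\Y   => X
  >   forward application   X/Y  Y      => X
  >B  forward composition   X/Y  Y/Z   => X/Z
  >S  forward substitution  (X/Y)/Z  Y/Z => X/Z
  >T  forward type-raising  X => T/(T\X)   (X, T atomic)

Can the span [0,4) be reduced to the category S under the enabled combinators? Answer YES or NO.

[0,4] S   <
  [0,1] "some" : NP
  [1,4] S\NP   <
    [1,2] "city" : NP
    [2,4] (S\NP)\NP   <
      [2,3] "built" : PP
      [3,4] "on" : ((S\NP)\NP)\PP

YES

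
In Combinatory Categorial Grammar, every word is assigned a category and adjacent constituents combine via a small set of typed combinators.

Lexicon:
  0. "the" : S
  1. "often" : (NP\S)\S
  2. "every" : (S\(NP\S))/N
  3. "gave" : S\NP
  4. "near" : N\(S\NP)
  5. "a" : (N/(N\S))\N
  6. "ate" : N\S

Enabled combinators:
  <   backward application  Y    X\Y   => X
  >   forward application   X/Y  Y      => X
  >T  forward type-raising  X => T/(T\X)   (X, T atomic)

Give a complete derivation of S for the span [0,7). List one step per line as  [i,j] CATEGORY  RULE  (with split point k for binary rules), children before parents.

[0,1] S  lex  "the"
[1,2] (NP\S)\S  lex  "often"
[0,2] NP\S  <  k=1
[2,3] (S\(NP\S))/N  lex  "every"
[3,4] S\NP  lex  "gave"
[4,5] N\(S\NP)  lex  "near"
[3,5] N  <  k=4
[5,6] (N/(N\S))\N  lex  "a"
[3,6] N/(N\S)  <  k=5
[6,7] N\S  lex  "ate"
[3,7] N  >  k=6
[2,7] S\(NP\S)  >  k=3
[0,7] S  <  k=2

[0,7] S   <
  [0,2] NP\S   <
    [0,1] "the" : S
    [1,2] "often" : (NP\S)\S
  [2,7] S\(NP\S)   >
    [2,3] "every" : (S\(NP\S))/N
    [3,7] N   >
      [3,6] N/(N\S)   <
        [3,5] N   <
          [3,4] "gave" : S\NP
          [4,5] "near" : N\(S\NP)
        [5,6] "a" : (N/(N\S))\N
      [6,7] "ate" : N\S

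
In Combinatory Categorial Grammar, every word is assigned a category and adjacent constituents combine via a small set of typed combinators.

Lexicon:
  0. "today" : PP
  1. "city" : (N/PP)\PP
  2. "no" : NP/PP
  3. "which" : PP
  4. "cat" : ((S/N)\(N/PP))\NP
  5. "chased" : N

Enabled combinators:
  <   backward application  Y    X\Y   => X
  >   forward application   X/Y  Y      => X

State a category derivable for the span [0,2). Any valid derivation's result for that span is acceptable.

N/PP

[0,6] S   >
  [0,5] S/N   <
    [0,2] N/PP   <
      [0,1] "today" : PP
      [1,2] "city" : (N/PP)\PP
    [2,5] (S/N)\(N/PP)   <
      [2,4] NP   >
        [2,3] "no" : NP/PP
        [3,4] "which" : PP
      [4,5] "cat" : ((S/N)\(N/PP))\NP
  [5,6] "chased" : N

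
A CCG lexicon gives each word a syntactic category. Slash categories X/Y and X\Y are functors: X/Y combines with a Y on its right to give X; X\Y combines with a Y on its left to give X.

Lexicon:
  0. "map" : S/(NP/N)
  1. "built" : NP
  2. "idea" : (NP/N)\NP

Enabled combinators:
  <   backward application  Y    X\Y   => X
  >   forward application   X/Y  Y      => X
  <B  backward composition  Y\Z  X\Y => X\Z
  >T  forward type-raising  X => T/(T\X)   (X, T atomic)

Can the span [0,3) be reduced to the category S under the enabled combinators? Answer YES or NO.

[0,3] S   >
  [0,1] "map" : S/(NP/N)
  [1,3] NP/N   <
    [1,2] "built" : NP
    [2,3] "idea" : (NP/N)\NP

YES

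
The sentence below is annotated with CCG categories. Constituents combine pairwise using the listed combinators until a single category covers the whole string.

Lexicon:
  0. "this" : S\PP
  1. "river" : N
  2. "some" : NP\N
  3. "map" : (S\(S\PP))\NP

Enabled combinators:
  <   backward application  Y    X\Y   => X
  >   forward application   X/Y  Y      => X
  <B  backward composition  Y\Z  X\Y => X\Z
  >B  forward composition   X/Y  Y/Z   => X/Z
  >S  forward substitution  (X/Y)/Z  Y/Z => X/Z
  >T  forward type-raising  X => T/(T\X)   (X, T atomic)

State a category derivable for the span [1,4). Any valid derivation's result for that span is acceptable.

S\(S\PP)

[0,4] S   <
  [0,1] "this" : S\PP
  [1,4] S\(S\PP)   <
    [1,3] NP   <
      [1,2] "river" : N
      [2,3] "some" : NP\N
    [3,4] "map" : (S\(S\PP))\NP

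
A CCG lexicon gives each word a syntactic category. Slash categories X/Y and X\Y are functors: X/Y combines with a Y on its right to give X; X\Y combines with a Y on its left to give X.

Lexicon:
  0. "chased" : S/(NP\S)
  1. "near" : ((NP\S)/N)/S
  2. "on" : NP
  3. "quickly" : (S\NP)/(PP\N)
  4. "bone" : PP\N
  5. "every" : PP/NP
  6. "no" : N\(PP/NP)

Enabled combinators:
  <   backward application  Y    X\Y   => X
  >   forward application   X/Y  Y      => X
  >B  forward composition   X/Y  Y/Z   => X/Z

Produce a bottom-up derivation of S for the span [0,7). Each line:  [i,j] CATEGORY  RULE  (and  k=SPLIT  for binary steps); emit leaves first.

[0,7] S   >
  [0,5] S/N   >B
    [0,1] "chased" : S/(NP\S)
    [1,5] (NP\S)/N   >
      [1,2] "near" : ((NP\S)/N)/S
      [2,5] S   <
        [2,3] "on" : NP
        [3,5] S\NP   >
          [3,4] "quickly" : (S\NP)/(PP\N)
          [4,5] "bone" : PP\N
  [5,7] N   <
    [5,6] "every" : PP/NP
    [6,7] "no" : N\(PP/NP)

[0,1] S/(NP\S)  lex  "chased"
[1,2] ((NP\S)/N)/S  lex  "near"
[2,3] NP  lex  "on"
[3,4] (S\NP)/(PP\N)  lex  "quickly"
[4,5] PP\N  lex  "bone"
[3,5] S\NP  >  k=4
[2,5] S  <  k=3
[1,5] (NP\S)/N  >  k=2
[0,5] S/N  >B  k=1
[5,6] PP/NP  lex  "every"
[6,7] N\(PP/NP)  lex  "no"
[5,7] N  <  k=6
[0,7] S  >  k=5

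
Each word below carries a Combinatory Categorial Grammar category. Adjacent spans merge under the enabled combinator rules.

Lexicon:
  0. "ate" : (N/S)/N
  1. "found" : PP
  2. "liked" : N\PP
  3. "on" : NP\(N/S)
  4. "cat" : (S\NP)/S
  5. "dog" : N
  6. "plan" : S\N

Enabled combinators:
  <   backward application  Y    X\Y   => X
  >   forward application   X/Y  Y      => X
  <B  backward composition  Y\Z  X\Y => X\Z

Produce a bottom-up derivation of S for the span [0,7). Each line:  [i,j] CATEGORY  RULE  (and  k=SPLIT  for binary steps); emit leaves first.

[0,1] (N/S)/N  lex  "ate"
[1,2] PP  lex  "found"
[2,3] N\PP  lex  "liked"
[1,3] N  <  k=2
[0,3] N/S  >  k=1
[3,4] NP\(N/S)  lex  "on"
[0,4] NP  <  k=3
[4,5] (S\NP)/S  lex  "cat"
[5,6] N  lex  "dog"
[6,7] S\N  lex  "plan"
[5,7] S  <  k=6
[4,7] S\NP  >  k=5
[0,7] S  <  k=4

[0,7] S   <
  [0,4] NP   <
    [0,3] N/S   >
      [0,1] "ate" : (N/S)/N
      [1,3] N   <
        [1,2] "found" : PP
        [2,3] "liked" : N\PP
    [3,4] "on" : NP\(N/S)
  [4,7] S\NP   >
    [4,5] "cat" : (S\NP)/S
    [5,7] S   <
      [5,6] "dog" : N
      [6,7] "plan" : S\N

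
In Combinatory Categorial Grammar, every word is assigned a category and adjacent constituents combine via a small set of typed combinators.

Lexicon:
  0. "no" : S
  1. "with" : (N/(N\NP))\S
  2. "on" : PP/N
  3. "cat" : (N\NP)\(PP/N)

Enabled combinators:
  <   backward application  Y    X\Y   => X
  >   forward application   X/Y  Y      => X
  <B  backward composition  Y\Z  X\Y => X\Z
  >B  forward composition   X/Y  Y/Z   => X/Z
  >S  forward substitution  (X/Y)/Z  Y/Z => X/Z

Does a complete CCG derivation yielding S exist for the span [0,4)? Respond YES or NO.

NO

S (N/(N\NP))\S PP/N (N\NP)\(PP/N)
CKY chart[0,4] = {N}; S ∉ chart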